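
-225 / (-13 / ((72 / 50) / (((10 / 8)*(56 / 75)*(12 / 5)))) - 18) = 2025 / 344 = 5.89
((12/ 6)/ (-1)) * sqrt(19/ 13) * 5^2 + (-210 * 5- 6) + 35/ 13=-1113.75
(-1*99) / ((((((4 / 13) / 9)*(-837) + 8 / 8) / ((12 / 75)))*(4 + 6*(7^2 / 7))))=0.01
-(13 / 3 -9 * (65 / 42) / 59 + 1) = -12631 / 2478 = -5.10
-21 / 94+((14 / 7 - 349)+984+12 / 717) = 14306199 / 22466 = 636.79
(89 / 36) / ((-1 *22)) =-89 / 792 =-0.11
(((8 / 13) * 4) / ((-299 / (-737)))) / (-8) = -0.76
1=1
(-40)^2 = 1600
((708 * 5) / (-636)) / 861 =-295 / 45633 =-0.01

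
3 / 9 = 1 / 3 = 0.33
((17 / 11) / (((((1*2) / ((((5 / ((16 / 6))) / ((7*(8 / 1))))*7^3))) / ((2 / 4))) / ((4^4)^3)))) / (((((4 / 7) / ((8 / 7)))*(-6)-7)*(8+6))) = -5849088 / 11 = -531735.27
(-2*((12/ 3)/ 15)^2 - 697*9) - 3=-1412132/ 225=-6276.14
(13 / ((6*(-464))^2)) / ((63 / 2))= 13 / 244145664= 0.00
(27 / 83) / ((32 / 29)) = 783 / 2656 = 0.29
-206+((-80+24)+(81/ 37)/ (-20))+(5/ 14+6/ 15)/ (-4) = -543483/ 2072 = -262.30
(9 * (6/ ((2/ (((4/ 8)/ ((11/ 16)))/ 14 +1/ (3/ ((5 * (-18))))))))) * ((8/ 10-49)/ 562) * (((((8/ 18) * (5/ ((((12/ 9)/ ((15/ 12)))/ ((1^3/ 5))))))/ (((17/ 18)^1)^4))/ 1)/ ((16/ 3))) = 49224368331/ 7228575508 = 6.81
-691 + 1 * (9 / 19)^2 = -249370 / 361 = -690.78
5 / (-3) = -5 / 3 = -1.67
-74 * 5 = -370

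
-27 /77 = -0.35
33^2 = 1089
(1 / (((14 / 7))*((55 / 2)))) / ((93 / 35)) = 7 / 1023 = 0.01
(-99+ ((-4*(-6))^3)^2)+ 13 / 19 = 3630954676 / 19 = 191102877.68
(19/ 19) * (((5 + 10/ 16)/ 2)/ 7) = 45/ 112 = 0.40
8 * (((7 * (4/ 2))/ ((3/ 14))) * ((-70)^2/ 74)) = 3841600/ 111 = 34609.01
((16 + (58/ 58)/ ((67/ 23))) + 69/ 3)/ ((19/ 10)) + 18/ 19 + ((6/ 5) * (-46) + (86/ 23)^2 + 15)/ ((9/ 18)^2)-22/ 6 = -877677049/ 10101255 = -86.89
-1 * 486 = -486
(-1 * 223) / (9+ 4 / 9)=-23.61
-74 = -74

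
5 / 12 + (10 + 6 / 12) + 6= 203 / 12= 16.92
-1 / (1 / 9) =-9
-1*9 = -9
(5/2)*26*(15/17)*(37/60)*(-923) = -2219815/68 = -32644.34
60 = 60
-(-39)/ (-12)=-13/ 4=-3.25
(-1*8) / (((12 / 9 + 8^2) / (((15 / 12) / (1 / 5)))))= -75 / 98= -0.77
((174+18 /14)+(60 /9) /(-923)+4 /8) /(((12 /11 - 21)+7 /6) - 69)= -74956519 /37415651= -2.00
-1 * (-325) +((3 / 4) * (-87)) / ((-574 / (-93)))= 721927 / 2296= 314.43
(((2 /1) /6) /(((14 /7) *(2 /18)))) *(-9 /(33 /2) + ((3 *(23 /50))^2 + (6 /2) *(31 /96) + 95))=64236279 /440000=145.99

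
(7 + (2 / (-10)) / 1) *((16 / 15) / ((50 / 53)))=14416 / 1875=7.69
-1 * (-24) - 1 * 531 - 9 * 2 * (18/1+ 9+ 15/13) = -13179/13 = -1013.77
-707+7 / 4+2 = -2813 / 4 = -703.25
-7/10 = -0.70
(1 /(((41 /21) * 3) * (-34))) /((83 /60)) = -210 /57851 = -0.00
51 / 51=1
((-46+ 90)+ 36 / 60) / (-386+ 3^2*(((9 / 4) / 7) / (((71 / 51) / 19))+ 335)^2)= 881328112 / 20477337135125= 0.00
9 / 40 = 0.22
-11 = -11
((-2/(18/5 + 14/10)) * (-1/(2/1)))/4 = 1/20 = 0.05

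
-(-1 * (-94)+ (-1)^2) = -95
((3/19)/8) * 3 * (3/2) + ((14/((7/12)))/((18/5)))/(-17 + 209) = 169/1368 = 0.12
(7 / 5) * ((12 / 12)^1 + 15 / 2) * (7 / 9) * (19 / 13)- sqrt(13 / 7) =12.16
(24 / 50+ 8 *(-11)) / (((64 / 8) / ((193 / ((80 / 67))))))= -7073257 / 4000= -1768.31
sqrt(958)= 30.95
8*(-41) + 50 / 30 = -326.33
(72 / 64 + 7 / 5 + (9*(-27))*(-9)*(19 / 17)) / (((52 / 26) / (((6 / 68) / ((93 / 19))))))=31612903 / 1433440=22.05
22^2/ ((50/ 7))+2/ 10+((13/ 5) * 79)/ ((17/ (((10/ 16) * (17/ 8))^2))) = 89.27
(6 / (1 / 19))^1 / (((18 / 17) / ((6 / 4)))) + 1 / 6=161.67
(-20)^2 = 400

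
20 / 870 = 2 / 87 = 0.02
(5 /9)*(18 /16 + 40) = 1645 /72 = 22.85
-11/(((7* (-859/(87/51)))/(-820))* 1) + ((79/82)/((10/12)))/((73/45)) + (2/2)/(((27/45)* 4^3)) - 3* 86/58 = -10678548908915/1703515418304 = -6.27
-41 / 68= -0.60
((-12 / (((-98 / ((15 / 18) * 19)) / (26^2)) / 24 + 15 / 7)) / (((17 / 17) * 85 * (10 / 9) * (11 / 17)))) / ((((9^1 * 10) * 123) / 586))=-105372176 / 21718547675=-0.00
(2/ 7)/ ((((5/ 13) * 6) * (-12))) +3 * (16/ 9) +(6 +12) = 29387/ 1260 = 23.32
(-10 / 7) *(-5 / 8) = 25 / 28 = 0.89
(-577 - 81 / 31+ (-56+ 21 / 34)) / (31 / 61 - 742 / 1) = 13608795 / 15891158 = 0.86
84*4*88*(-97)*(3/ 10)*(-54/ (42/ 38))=42038092.80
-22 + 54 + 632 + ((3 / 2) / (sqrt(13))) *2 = 3 *sqrt(13) / 13 + 664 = 664.83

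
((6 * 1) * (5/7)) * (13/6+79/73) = 7115/511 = 13.92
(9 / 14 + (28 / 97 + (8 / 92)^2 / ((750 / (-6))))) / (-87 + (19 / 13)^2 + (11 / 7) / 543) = -403981000449 / 36804980460250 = -0.01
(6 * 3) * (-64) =-1152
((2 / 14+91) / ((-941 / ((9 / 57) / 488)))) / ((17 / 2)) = -957 / 259567322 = -0.00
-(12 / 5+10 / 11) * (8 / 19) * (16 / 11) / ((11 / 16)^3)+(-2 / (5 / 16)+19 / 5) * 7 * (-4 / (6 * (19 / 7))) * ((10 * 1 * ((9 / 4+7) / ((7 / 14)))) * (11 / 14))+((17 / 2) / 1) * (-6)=27197091902 / 45899535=592.54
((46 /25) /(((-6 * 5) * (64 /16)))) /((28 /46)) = -529 /21000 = -0.03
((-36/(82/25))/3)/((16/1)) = -75/328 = -0.23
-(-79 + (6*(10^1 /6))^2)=-21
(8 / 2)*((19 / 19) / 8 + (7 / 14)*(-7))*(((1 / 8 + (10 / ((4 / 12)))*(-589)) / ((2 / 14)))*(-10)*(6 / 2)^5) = -32460973965 / 8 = -4057621745.62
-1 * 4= -4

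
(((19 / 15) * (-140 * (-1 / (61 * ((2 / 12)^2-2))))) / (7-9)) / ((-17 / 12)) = -38304 / 73627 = -0.52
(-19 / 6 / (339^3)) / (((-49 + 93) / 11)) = -19 / 934997256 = -0.00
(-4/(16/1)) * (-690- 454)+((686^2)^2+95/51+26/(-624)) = 90355922965559/408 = 221460595503.82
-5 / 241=-0.02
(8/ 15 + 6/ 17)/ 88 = 113/ 11220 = 0.01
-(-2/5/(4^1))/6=1/60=0.02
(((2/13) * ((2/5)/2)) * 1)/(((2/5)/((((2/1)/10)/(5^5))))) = 1/203125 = 0.00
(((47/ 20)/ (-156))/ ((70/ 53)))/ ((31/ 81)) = -67257/ 2256800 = -0.03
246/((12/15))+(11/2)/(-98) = 60259/196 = 307.44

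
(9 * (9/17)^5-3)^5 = -720203518967148133920287529300000/5770627412348402378939569991057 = -124.81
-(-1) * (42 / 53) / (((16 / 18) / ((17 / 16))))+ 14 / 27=134239 / 91584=1.47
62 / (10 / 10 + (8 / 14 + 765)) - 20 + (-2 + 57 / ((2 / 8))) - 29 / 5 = 2686768 / 13415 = 200.28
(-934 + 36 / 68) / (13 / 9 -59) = 20403 / 1258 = 16.22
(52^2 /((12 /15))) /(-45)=-676 /9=-75.11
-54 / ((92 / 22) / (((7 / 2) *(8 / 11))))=-756 / 23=-32.87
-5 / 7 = -0.71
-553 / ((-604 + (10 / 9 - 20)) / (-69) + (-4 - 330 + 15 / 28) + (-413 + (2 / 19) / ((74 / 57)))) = 0.75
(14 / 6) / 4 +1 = 19 / 12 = 1.58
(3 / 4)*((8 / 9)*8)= 16 / 3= 5.33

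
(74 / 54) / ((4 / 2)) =37 / 54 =0.69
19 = 19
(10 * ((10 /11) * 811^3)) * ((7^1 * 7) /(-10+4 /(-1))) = -186694105850 /11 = -16972191440.91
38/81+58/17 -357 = -486245/1377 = -353.12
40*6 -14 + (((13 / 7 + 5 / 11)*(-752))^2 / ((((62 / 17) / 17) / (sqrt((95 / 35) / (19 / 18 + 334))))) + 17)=243 + 7767205357056*sqrt(1604246) / 7759442383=1268098.50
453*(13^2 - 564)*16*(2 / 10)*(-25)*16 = 229036800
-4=-4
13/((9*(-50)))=-13/450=-0.03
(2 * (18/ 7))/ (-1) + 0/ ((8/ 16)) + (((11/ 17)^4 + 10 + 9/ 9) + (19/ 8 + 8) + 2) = 86094837/ 4677176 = 18.41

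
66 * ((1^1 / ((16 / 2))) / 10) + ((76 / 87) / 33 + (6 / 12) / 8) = 209921 / 229680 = 0.91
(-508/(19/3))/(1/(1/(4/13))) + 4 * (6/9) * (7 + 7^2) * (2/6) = -36065/171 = -210.91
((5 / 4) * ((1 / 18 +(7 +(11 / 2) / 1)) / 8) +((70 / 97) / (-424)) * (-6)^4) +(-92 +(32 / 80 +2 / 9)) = -678279619 / 7403040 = -91.62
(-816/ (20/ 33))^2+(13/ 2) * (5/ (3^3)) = 2447272121/ 1350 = 1812794.16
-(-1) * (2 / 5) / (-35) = -2 / 175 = -0.01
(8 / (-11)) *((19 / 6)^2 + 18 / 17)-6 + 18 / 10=-103193 / 8415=-12.26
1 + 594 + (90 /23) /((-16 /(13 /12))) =437725 /736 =594.74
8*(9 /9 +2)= 24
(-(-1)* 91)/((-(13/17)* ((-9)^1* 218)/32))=1904/981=1.94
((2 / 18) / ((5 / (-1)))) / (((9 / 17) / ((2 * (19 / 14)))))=-323 / 2835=-0.11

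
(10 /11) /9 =10 /99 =0.10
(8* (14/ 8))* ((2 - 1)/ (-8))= -7/ 4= -1.75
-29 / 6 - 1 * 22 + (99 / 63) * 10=-467 / 42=-11.12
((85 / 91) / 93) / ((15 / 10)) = 170 / 25389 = 0.01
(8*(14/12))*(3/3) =28/3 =9.33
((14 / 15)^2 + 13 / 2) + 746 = 339017 / 450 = 753.37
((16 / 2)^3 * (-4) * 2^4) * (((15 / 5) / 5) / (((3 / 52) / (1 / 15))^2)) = -88604672 / 3375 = -26253.24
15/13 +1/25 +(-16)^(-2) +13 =1181253/83200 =14.20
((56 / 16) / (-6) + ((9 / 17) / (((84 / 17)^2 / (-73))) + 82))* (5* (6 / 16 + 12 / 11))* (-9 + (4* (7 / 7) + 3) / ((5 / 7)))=8074067 / 17248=468.12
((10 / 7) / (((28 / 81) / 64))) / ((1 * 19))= 12960 / 931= 13.92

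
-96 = -96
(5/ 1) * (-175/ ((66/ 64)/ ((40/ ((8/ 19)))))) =-2660000/ 33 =-80606.06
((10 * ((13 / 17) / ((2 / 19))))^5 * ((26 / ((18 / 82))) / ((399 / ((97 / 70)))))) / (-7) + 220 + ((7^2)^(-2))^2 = -26278436517332709423656 / 221000212443339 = -118906838.26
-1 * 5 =-5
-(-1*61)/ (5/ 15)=183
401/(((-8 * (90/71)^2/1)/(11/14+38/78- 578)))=636537620813/35380800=17991.05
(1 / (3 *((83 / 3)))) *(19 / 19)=1 / 83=0.01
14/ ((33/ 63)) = 294/ 11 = 26.73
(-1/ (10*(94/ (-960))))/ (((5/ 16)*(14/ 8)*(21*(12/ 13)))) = 3328/ 34545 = 0.10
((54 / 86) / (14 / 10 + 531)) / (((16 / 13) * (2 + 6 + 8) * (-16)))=-1755 / 468852736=-0.00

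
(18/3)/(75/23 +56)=138/1363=0.10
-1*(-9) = 9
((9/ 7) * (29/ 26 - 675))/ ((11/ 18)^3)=-65688732/ 17303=-3796.38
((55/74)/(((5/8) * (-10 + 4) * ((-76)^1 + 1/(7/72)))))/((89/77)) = 5929/2272170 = 0.00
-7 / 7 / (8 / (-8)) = 1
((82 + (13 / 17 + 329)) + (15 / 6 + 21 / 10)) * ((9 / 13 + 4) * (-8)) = -17270808 / 1105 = -15629.69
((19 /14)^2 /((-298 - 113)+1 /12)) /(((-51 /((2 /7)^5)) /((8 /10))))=46208 /345175695305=0.00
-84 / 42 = -2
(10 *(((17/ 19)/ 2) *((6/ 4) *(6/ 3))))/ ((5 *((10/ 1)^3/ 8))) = 51/ 2375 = 0.02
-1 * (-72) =72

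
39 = 39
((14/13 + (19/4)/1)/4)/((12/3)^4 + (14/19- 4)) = 5757/998816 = 0.01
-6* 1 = -6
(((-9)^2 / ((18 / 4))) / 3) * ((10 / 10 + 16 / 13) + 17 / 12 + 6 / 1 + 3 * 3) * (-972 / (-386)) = 706887 / 2509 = 281.74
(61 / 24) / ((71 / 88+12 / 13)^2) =9979112 / 11749323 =0.85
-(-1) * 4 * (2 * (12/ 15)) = 6.40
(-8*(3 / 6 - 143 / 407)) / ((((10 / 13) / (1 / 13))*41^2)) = -22 / 310985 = -0.00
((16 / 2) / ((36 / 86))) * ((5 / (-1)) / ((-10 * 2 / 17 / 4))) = 2924 / 9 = 324.89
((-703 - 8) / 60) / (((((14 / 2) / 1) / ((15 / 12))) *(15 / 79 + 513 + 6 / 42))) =-18723 / 4541968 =-0.00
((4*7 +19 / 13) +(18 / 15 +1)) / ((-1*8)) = -1029 / 260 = -3.96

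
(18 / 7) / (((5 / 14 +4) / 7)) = 4.13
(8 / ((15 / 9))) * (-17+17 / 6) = -68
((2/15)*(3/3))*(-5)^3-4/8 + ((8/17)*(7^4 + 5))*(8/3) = 306217/102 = 3002.13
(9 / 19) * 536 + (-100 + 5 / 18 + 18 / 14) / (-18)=11176489 / 43092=259.36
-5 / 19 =-0.26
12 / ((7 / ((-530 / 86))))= -10.56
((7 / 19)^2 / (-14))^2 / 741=49 / 386271444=0.00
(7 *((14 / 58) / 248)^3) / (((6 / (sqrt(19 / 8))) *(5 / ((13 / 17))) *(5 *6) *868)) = 4459 *sqrt(38) / 2823073227863654400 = 0.00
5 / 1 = 5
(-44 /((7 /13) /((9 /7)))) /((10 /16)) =-41184 /245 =-168.10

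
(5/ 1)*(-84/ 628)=-105/ 157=-0.67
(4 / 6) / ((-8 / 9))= -3 / 4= -0.75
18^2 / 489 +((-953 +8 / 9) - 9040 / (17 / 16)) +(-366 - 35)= -245915594 / 24939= -9860.68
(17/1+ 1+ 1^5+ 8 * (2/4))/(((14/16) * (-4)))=-46/7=-6.57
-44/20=-11/5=-2.20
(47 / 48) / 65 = 0.02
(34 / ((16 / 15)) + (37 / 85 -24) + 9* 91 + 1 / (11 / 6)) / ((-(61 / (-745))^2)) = -687383032805 / 5566616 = -123483.11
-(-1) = 1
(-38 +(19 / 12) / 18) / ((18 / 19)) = -155591 / 3888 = -40.02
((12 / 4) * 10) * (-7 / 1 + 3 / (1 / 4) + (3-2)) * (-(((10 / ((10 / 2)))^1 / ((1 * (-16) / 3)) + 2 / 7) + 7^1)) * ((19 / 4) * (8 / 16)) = -330885 / 112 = -2954.33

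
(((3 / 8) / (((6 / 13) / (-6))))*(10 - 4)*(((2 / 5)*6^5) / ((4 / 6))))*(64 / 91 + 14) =-70228944 / 35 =-2006541.26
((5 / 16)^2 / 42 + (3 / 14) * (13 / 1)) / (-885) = -29977 / 9515520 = -0.00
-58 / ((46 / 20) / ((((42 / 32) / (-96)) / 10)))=203 / 5888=0.03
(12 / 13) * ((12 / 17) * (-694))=-99936 / 221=-452.20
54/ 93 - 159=-4911/ 31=-158.42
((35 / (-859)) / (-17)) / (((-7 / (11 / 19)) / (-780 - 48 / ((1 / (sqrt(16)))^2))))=85140 / 277457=0.31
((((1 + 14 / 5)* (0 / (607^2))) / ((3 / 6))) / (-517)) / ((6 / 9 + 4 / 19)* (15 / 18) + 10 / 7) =0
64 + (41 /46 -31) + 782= 815.89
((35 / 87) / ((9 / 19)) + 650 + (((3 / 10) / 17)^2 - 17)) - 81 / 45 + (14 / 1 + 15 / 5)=14687148887 / 22628700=649.05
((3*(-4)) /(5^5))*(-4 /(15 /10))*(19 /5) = 608 /15625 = 0.04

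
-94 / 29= -3.24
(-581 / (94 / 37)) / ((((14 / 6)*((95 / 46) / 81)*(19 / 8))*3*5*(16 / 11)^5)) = -921416737923 / 55597465600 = -16.57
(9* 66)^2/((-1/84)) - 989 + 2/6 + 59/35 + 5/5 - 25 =-3112119673/105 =-29639234.98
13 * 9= 117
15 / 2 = 7.50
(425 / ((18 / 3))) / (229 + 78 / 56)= 5950 / 19353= 0.31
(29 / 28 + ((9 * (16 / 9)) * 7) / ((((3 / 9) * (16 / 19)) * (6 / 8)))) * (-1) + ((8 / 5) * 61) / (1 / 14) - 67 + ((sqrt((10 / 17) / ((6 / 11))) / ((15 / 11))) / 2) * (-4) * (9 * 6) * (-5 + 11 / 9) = 88 * sqrt(2805) / 15 + 107291 / 140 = 1077.08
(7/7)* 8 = 8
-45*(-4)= 180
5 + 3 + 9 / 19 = 161 / 19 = 8.47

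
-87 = -87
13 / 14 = 0.93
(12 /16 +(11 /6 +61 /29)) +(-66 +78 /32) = -81955 /1392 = -58.88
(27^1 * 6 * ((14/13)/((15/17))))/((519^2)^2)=476/174670282995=0.00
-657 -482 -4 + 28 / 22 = -12559 / 11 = -1141.73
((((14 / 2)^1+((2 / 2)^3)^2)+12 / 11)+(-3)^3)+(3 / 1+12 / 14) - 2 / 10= -14.25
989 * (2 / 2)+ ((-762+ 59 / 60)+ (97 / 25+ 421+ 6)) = 197659 / 300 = 658.86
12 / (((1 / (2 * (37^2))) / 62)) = 2037072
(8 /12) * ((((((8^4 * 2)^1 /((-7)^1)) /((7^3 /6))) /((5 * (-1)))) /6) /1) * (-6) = -32768 /12005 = -2.73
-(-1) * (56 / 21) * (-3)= -8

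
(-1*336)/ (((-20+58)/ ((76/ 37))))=-18.16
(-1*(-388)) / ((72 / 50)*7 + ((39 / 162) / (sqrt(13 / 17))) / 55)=862472318400 / 22406491819 - 28809000*sqrt(221) / 22406491819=38.47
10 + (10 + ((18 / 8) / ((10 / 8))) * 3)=127 / 5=25.40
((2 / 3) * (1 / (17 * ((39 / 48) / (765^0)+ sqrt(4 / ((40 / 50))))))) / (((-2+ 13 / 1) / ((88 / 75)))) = -3328 / 4249575+ 4096 * sqrt(5) / 4249575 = 0.00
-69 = -69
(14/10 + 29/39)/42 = 209/4095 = 0.05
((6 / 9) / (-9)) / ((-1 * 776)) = 1 / 10476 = 0.00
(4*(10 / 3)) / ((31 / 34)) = 1360 / 93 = 14.62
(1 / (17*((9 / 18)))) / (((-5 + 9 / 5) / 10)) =-25 / 68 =-0.37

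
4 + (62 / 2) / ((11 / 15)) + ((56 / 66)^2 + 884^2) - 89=850959838 / 1089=781413.99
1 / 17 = 0.06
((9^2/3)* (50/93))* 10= 4500/31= 145.16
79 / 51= 1.55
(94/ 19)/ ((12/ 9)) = 141/ 38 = 3.71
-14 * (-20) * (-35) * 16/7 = -22400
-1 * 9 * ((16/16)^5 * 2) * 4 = -72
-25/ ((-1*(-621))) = -25/ 621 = -0.04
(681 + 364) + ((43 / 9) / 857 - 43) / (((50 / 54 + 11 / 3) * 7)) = 194088893 / 185969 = 1043.66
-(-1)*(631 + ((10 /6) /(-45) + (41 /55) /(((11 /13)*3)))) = 631.26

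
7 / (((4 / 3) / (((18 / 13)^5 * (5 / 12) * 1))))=4133430 / 371293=11.13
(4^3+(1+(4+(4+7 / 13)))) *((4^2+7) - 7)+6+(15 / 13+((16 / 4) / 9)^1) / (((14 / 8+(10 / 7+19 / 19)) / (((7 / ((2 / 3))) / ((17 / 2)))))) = 5398430 / 4563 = 1183.09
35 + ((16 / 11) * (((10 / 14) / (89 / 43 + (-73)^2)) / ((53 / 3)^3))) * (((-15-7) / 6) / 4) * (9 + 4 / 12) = 99539905725 / 2843997331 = 35.00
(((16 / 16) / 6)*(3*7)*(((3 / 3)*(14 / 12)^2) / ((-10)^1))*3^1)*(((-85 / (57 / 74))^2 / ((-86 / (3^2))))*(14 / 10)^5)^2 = -15166211284585660768567 / 225903308437500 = -67135852.90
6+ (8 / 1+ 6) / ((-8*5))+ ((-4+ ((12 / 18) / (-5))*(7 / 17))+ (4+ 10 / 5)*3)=19987 / 1020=19.60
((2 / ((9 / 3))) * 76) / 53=152 / 159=0.96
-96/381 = -32/127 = -0.25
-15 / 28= -0.54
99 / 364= 0.27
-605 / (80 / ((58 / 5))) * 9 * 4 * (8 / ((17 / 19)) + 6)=-4010787 / 85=-47185.73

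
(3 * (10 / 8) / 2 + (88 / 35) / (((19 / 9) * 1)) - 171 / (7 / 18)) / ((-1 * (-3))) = -145.55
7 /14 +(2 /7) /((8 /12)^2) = 8 /7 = 1.14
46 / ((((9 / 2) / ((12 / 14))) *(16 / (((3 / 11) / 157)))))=23 / 24178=0.00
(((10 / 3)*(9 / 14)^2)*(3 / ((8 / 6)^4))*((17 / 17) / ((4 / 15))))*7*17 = 8365275 / 14336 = 583.52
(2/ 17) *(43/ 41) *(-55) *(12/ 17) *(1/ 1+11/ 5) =-181632/ 11849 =-15.33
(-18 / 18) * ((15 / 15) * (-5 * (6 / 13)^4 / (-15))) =-432 / 28561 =-0.02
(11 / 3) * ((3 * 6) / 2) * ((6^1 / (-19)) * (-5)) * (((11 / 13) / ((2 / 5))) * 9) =245025 / 247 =992.00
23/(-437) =-0.05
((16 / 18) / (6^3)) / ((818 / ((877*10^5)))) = 43850000 / 99387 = 441.20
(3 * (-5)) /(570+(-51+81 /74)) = -370 /12829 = -0.03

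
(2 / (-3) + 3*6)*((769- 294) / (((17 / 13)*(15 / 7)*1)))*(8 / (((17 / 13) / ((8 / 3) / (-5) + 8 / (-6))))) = -261812096 / 7803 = -33552.75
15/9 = 5/3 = 1.67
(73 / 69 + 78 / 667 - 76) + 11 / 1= -127714 / 2001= -63.83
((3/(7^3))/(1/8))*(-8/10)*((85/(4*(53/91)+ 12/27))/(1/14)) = -11934/497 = -24.01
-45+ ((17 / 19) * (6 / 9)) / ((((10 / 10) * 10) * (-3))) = -38492 / 855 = -45.02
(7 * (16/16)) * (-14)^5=-3764768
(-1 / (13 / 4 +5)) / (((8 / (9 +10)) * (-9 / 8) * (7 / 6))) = 152 / 693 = 0.22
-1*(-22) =22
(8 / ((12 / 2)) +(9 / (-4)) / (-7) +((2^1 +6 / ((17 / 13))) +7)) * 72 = 130602 / 119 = 1097.50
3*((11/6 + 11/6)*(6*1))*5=330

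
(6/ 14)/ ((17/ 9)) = 27/ 119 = 0.23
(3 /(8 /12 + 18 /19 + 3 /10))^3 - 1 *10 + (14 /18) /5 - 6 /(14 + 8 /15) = -40808955725152 /6369616180755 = -6.41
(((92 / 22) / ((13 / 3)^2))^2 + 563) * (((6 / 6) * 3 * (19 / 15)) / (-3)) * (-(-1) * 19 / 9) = -1505.64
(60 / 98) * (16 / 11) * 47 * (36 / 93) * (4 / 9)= 120320 / 16709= 7.20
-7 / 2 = -3.50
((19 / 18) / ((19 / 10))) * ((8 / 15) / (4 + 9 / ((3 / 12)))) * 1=1 / 135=0.01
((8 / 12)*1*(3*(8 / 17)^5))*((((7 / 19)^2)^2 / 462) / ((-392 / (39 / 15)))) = -372736 / 30531135376005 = -0.00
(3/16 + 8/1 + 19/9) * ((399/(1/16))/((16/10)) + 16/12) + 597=41702.19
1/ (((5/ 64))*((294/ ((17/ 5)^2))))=9248/ 18375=0.50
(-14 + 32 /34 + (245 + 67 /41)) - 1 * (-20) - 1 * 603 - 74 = -295127 /697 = -423.42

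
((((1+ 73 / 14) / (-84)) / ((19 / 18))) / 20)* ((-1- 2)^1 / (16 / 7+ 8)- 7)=435 / 17024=0.03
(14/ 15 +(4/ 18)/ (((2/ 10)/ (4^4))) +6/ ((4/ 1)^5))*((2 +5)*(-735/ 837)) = -2255306977/ 1285632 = -1754.24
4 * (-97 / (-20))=97 / 5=19.40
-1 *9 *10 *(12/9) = -120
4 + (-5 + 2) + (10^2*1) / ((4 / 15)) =376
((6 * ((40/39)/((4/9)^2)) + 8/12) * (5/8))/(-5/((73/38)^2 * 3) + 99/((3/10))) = 6613289/109584592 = 0.06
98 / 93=1.05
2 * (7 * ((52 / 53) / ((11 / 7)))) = 5096 / 583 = 8.74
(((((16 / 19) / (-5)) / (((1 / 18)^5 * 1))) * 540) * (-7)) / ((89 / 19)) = 256811399.19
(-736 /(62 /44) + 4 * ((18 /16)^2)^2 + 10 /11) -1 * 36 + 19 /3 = -570573217 /1047552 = -544.67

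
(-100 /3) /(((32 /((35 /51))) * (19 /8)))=-875 /2907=-0.30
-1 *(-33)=33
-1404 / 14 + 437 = 2357 / 7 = 336.71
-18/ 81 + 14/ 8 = 55/ 36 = 1.53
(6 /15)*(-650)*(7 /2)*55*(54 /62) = -1351350 /31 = -43591.94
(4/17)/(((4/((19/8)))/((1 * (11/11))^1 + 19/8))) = 513/1088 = 0.47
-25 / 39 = -0.64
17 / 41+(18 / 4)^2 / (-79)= 2051 / 12956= 0.16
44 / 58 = 22 / 29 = 0.76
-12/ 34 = -0.35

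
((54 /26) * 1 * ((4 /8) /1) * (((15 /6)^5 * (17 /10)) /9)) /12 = 10625 /6656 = 1.60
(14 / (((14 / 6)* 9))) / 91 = 2 / 273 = 0.01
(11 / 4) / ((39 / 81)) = 297 / 52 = 5.71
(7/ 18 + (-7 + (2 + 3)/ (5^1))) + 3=-47/ 18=-2.61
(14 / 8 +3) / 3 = 19 / 12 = 1.58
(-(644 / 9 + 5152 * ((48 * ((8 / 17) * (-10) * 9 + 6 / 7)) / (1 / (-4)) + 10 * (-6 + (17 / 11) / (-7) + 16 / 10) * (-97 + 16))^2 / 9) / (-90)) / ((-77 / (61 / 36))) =-2637196890221196659 / 137404041390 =-19193008.18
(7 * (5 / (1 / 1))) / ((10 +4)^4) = 5 / 5488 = 0.00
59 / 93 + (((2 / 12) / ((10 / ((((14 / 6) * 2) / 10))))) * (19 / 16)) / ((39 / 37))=0.64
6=6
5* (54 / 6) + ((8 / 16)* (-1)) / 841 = 75689 / 1682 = 45.00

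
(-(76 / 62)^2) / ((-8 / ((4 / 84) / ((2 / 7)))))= 361 / 11532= 0.03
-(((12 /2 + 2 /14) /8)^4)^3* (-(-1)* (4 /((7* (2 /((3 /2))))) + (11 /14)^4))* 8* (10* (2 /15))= -1242944315948852438953105 /3425624398720198722453504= -0.36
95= 95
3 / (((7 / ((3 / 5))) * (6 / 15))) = 9 / 14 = 0.64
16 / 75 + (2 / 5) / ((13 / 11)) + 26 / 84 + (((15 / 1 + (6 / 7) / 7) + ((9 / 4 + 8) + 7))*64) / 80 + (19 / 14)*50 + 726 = 26136633 / 31850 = 820.62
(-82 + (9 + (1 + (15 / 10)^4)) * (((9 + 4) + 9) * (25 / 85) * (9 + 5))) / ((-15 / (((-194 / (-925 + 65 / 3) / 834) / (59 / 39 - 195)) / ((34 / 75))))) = 329911647 / 1314373266976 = 0.00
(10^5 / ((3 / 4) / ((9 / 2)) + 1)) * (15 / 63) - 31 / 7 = 999783 / 49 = 20403.73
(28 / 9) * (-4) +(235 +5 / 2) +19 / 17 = 69209 / 306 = 226.17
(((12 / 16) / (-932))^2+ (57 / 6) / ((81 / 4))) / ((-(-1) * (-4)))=-528124121 / 4502946816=-0.12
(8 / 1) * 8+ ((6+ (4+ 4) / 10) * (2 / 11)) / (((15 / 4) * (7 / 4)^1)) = 370688 / 5775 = 64.19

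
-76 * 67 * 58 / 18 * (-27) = 443004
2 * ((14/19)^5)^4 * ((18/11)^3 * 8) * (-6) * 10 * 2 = -18.73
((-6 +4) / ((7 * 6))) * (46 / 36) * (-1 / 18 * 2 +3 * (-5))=1564 / 1701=0.92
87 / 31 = 2.81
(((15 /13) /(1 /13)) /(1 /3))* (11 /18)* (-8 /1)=-220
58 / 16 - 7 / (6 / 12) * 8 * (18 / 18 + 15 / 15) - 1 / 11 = -220.47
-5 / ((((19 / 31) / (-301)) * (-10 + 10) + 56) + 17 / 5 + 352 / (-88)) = -25 / 277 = -0.09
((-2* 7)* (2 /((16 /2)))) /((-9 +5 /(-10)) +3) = 7 /13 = 0.54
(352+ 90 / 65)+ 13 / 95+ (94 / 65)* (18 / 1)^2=1015263 / 1235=822.08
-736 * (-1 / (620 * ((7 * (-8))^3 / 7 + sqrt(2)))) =-100352 / 2120830435 - 4 * sqrt(2) / 2120830435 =-0.00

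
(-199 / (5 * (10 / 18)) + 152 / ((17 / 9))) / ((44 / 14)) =26271 / 9350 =2.81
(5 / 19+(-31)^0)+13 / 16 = 631 / 304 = 2.08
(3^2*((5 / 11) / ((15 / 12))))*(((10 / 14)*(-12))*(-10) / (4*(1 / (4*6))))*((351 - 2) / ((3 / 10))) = 150768000 / 77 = 1958025.97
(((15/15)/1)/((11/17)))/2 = 17/22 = 0.77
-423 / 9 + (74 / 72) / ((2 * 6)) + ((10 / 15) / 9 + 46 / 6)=-5641 / 144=-39.17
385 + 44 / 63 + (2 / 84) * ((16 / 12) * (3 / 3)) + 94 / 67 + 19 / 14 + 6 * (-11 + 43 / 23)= 64794685 / 194166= 333.71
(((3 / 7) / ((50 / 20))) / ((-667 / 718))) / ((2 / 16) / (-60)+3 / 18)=-413568 / 368851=-1.12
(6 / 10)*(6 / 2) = 9 / 5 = 1.80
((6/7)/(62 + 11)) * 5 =30/511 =0.06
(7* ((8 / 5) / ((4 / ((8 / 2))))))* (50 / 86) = 280 / 43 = 6.51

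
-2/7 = -0.29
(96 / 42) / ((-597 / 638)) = -10208 / 4179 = -2.44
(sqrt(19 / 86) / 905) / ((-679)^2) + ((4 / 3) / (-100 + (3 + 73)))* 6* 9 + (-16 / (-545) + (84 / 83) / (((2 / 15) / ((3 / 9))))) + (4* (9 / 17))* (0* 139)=-19927 / 45235 + sqrt(1634) / 35882821030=-0.44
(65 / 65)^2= 1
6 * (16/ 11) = 96/ 11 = 8.73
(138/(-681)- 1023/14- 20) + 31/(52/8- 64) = -34285911/365470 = -93.81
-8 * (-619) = 4952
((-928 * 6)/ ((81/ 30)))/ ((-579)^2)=-18560/ 3017169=-0.01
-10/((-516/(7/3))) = 35/774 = 0.05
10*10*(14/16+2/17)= 3375/34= 99.26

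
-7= -7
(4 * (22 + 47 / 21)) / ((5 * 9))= 2036 / 945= 2.15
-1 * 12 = -12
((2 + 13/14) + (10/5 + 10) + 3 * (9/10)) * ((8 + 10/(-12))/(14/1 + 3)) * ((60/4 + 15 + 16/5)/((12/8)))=4404146/26775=164.49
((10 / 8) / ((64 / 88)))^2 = 3025 / 1024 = 2.95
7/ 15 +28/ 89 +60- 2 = 78473/ 1335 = 58.78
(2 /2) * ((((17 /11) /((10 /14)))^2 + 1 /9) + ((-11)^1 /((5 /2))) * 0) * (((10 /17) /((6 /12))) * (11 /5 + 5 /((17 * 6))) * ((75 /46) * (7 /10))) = 523787873 /36192915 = 14.47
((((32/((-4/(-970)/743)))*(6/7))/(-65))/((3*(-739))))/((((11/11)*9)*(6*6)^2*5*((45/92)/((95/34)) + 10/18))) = 125980108/156524401215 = 0.00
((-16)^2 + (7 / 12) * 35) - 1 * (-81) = 4289 / 12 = 357.42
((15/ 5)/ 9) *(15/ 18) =5/ 18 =0.28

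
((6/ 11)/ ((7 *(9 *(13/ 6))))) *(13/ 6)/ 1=2/ 231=0.01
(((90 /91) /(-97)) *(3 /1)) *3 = -810 /8827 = -0.09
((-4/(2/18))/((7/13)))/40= -1.67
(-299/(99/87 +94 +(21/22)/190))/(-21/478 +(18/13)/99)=107716334440/1026457381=104.94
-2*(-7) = 14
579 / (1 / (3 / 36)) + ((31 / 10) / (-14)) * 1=1681 / 35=48.03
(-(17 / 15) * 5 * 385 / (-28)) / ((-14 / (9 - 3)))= -935 / 28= -33.39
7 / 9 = 0.78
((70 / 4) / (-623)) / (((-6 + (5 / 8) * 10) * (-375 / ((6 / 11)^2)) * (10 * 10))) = 6 / 6730625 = 0.00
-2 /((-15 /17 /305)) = 2074 /3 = 691.33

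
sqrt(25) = 5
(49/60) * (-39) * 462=-147147/10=-14714.70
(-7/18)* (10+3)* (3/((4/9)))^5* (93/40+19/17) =-339640223013/1392640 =-243882.28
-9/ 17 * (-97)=873/ 17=51.35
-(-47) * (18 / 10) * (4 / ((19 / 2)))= 3384 / 95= 35.62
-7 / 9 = -0.78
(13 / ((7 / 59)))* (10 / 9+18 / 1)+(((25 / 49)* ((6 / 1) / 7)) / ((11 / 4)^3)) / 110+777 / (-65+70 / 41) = 81386660157167 / 39095203455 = 2081.76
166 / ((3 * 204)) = 0.27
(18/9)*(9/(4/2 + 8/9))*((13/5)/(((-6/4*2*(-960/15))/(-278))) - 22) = -333909/2080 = -160.53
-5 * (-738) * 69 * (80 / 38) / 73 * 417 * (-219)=-12740684400 / 19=-670562336.84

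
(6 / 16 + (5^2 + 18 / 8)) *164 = 9061 / 2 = 4530.50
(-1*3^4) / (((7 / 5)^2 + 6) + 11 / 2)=-4050 / 673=-6.02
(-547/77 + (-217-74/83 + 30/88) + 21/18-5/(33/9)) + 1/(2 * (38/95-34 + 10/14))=-224.87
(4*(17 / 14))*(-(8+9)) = -578 / 7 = -82.57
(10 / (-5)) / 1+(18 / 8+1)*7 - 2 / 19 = 1569 / 76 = 20.64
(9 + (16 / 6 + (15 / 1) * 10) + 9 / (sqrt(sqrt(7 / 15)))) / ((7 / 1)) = 24.65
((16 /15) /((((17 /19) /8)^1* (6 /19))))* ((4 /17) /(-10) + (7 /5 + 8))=18413888 /65025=283.18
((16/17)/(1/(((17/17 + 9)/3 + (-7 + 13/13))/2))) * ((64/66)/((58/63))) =-7168/5423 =-1.32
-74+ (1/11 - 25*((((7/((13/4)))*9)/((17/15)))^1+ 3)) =-1401498/2431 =-576.51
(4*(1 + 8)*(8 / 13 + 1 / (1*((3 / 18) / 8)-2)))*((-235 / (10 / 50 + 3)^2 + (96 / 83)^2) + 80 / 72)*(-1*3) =16594704921 / 68063320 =243.81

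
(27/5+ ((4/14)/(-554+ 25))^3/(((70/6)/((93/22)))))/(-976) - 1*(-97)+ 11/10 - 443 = -1316139247719000913/3815941243633904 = -344.91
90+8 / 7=638 / 7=91.14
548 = 548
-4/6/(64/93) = -31/32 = -0.97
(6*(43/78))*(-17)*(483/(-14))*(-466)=-11752287/13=-904022.08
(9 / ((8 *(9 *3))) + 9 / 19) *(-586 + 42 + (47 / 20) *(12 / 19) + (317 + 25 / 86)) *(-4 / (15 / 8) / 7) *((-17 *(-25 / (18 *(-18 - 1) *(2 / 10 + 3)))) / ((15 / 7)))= -2450385185 / 382238352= -6.41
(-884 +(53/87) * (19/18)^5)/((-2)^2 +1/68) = -352608323207/1602826056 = -219.99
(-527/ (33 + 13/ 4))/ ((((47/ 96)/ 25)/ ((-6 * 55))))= 333907200/ 1363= 244979.60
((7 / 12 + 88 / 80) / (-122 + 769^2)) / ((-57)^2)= 101 / 115256130660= 0.00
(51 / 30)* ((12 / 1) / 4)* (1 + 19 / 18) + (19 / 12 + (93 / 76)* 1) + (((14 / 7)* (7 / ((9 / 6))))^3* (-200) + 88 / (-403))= -672291806203 / 4134780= -162594.34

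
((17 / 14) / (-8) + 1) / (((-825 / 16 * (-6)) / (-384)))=-1216 / 1155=-1.05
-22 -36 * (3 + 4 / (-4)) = -94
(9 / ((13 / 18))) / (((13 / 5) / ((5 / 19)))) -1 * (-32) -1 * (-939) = 3121931 / 3211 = 972.26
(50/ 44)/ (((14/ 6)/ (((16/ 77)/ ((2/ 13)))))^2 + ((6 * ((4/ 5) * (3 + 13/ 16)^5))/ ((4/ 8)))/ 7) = 43610112000/ 42507357135133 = 0.00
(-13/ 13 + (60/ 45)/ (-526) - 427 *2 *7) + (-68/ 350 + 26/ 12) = -1650556877/ 276150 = -5977.03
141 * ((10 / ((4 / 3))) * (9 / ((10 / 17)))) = 64719 / 4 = 16179.75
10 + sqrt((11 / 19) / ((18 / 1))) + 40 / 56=10.89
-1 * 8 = -8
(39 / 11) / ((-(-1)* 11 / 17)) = 5.48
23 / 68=0.34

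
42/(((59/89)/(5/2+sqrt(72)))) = 9345/59+22428* sqrt(2)/59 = 695.98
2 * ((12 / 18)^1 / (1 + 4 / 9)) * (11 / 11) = 12 / 13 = 0.92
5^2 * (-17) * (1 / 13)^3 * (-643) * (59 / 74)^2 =951270275 / 12030772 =79.07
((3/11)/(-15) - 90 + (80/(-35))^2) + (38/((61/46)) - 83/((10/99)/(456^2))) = -170861067.34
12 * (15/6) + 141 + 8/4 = 173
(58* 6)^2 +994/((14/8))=121672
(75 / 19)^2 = 5625 / 361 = 15.58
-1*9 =-9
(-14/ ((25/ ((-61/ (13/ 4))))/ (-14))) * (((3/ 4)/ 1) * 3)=-331.09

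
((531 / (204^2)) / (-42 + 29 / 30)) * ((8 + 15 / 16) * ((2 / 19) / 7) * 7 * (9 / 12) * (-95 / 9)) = 210925 / 91074304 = 0.00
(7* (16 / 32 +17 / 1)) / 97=245 / 194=1.26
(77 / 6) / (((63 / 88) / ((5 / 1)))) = 2420 / 27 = 89.63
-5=-5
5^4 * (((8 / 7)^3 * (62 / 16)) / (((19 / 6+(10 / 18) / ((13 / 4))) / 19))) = 20580.03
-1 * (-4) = 4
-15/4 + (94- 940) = -3399/4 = -849.75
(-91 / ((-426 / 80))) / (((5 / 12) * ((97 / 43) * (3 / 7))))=42.42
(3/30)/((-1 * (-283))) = 1/2830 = 0.00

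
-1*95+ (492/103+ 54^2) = 2825.78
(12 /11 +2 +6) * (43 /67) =5.83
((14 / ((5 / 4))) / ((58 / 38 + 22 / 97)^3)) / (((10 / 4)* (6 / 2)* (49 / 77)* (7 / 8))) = 0.50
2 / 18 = 1 / 9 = 0.11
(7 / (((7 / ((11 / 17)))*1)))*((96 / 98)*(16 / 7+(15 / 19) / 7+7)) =660000 / 110789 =5.96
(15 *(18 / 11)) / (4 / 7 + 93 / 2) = 3780 / 7249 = 0.52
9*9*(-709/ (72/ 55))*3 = -1052865/ 8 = -131608.12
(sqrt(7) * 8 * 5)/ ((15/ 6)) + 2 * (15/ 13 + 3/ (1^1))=108/ 13 + 16 * sqrt(7)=50.64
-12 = -12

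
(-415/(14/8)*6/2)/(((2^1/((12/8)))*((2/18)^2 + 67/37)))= -11193795/38248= -292.66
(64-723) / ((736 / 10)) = -3295 / 368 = -8.95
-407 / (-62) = 407 / 62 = 6.56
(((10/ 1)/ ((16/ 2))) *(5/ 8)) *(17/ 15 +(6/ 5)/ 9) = 95/ 96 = 0.99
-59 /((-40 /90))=531 /4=132.75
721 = 721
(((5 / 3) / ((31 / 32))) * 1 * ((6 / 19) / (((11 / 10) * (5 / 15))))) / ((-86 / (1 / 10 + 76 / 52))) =-97440 / 3621761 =-0.03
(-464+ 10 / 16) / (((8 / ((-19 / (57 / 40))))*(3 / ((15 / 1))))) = 92675 / 24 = 3861.46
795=795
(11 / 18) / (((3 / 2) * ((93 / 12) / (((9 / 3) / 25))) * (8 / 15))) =0.01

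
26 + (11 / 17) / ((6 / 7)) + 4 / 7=19511 / 714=27.33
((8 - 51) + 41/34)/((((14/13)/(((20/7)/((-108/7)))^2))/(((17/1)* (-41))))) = 2704975/2916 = 927.63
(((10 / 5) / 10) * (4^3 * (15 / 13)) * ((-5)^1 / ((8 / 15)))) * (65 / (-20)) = 450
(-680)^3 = -314432000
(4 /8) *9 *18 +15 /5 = 84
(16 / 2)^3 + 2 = 514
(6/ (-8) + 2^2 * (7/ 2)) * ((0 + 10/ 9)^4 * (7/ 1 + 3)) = 1325000/ 6561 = 201.95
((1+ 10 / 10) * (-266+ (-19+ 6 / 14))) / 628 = -0.91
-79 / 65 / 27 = -79 / 1755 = -0.05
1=1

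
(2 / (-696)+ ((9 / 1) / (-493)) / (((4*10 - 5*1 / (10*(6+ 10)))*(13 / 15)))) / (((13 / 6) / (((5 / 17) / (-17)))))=1672495 / 61593092054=0.00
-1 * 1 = -1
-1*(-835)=835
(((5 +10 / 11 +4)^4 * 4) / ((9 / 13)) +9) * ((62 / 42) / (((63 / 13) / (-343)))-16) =-23881607683129 / 3557763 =-6712534.73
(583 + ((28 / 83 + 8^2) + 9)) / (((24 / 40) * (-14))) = -136190 / 1743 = -78.14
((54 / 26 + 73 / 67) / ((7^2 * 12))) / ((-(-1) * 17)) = 197 / 621894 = 0.00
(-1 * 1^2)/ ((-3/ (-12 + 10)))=-2/ 3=-0.67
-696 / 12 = -58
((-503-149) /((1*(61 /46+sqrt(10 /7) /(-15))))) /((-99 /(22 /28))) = 689816*sqrt(70) /24525543+4573780 /1167883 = 4.15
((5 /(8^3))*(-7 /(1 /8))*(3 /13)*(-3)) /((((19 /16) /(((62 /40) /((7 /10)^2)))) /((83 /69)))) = 192975 /159068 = 1.21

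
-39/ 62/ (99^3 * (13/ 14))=-7/ 10026423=-0.00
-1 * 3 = -3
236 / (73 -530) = -236 / 457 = -0.52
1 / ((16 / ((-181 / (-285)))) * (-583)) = -181 / 2658480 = -0.00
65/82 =0.79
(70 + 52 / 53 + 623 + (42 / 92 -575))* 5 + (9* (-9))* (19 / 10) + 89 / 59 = 159951133 / 359605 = 444.80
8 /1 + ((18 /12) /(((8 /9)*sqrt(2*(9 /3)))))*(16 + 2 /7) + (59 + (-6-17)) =513*sqrt(6) /112 + 44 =55.22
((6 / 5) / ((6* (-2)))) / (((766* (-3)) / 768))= 64 / 1915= 0.03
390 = 390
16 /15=1.07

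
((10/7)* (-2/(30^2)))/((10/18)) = -1/175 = -0.01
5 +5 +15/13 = 145/13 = 11.15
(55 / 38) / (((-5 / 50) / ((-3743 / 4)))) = 54175 / 4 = 13543.75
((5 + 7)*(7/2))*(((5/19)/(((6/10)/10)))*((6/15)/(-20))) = -70/19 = -3.68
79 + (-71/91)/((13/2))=93315/1183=78.88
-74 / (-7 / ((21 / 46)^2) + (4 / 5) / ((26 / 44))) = 2.30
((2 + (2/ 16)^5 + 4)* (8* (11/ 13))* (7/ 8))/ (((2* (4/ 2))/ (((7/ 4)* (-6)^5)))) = -25751256993/ 212992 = -120902.46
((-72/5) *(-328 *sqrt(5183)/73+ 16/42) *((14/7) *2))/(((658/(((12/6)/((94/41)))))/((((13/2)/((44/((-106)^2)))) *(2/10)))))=-287461824/29766275+ 35357804352 *sqrt(5183)/310419725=8190.58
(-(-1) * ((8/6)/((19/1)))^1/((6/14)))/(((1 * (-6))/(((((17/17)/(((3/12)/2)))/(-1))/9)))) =112/4617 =0.02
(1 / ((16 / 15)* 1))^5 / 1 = 759375 / 1048576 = 0.72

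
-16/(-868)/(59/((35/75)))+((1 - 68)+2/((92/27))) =-83813741/1262010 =-66.41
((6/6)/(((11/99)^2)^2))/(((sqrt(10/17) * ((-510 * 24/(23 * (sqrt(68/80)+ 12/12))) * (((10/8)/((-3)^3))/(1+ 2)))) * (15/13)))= 5885217 * sqrt(170) * (sqrt(85)+ 10)/850000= 1735.05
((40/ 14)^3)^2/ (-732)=-0.74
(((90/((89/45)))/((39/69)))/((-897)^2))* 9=4050/4497259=0.00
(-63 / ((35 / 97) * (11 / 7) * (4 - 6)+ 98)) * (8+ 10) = -679 / 58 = -11.71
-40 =-40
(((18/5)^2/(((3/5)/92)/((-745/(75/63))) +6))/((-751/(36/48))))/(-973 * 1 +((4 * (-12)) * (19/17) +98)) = 396394236/170648386554875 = 0.00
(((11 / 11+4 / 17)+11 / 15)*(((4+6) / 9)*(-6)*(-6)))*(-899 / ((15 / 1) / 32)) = -115532288 / 765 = -151022.60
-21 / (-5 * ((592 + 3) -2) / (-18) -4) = -378 / 2893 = -0.13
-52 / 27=-1.93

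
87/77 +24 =1935/77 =25.13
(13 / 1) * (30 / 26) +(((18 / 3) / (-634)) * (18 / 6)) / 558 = 294809 / 19654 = 15.00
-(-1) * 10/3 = 10/3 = 3.33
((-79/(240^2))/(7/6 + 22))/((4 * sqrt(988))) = -79 * sqrt(247)/2636774400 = -0.00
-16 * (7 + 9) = -256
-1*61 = -61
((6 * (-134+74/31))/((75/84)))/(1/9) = -1233792/155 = -7959.95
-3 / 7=-0.43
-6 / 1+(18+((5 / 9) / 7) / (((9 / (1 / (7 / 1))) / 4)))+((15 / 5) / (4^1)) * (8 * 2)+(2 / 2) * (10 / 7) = 100946 / 3969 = 25.43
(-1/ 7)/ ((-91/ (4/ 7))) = 4/ 4459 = 0.00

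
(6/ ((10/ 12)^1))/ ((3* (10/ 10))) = 12/ 5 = 2.40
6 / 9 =2 / 3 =0.67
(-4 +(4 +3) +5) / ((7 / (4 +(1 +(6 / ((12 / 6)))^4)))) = 688 / 7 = 98.29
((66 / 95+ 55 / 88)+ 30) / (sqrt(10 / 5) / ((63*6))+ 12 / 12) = 850266963 / 27147580 - 4498767*sqrt(2) / 54295160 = 31.20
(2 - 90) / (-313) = 88 / 313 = 0.28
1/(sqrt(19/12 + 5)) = 0.39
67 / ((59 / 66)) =4422 / 59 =74.95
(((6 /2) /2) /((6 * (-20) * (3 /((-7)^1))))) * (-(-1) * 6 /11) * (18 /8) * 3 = 189 /1760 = 0.11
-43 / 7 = -6.14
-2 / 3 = -0.67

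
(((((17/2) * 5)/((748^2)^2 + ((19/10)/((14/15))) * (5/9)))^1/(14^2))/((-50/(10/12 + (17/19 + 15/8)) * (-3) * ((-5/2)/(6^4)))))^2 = 568722614769/7644598032531101421483477444855625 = 0.00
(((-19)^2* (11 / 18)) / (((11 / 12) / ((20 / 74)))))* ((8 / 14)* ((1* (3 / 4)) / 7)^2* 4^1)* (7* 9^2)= 1754460 / 1813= 967.71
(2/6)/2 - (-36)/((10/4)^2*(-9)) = -71/150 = -0.47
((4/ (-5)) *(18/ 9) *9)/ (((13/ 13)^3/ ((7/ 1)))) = -504/ 5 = -100.80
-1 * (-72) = 72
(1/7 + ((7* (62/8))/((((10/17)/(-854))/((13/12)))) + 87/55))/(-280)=1576746331/5174400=304.72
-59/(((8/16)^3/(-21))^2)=-1665216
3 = 3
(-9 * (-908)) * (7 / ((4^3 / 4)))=14301 / 4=3575.25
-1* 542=-542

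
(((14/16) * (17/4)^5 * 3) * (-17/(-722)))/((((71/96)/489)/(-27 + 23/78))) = -1513220.07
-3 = -3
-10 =-10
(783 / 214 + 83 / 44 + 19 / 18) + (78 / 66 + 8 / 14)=2477843 / 296604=8.35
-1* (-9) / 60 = 3 / 20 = 0.15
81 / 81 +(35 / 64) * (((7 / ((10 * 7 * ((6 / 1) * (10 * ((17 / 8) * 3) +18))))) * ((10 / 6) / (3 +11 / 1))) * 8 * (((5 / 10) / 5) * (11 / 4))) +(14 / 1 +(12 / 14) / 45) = 15.02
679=679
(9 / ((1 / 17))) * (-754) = -115362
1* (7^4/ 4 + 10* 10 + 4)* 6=4225.50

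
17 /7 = 2.43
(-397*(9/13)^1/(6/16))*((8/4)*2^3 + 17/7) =-1229112/91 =-13506.73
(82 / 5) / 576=41 / 1440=0.03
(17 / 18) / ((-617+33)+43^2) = 17 / 22770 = 0.00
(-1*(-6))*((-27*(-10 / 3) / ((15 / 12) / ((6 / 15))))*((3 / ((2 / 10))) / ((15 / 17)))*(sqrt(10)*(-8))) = -117504*sqrt(10) / 5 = -74316.05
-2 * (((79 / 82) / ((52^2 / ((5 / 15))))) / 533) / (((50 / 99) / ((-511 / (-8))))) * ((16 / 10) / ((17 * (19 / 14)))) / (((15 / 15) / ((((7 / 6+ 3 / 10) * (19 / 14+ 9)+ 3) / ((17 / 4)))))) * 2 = -84815269 / 2534890635875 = -0.00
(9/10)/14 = 9/140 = 0.06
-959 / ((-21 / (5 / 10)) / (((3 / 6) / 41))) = 137 / 492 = 0.28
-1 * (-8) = 8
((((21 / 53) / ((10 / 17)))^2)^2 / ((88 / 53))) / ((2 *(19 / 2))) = 16243247601 / 2489223440000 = 0.01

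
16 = 16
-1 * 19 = -19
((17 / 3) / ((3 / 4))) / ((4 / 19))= 323 / 9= 35.89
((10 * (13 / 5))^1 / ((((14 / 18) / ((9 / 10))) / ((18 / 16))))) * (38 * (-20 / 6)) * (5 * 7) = -300105 / 2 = -150052.50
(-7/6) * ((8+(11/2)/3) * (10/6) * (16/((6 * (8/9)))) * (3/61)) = -2065/732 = -2.82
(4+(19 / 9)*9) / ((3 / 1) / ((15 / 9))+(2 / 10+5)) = 23 / 7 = 3.29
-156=-156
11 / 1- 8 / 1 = 3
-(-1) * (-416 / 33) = -416 / 33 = -12.61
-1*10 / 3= -10 / 3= -3.33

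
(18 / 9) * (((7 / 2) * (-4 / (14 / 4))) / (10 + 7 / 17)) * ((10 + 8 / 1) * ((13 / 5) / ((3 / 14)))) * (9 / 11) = -445536 / 3245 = -137.30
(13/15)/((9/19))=247/135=1.83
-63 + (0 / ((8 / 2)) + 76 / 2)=-25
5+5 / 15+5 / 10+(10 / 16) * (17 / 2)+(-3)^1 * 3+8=487 / 48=10.15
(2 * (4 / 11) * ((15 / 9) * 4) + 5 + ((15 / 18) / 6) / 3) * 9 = 11755 / 132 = 89.05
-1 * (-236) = 236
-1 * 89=-89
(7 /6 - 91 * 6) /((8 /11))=-749.15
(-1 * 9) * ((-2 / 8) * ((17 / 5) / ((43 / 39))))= 5967 / 860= 6.94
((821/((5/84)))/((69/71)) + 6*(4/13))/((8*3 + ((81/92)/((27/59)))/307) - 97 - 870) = -26058999952/1731204475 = -15.05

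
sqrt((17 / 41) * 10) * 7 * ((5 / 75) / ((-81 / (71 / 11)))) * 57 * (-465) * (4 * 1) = 1170932 * sqrt(6970) / 12177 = 8028.01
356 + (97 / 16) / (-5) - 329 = 2063 / 80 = 25.79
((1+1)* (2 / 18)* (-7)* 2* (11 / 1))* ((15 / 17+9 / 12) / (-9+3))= 2849 / 306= 9.31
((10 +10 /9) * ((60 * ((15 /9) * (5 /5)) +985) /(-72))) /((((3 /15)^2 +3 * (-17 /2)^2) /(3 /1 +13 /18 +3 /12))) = -3.07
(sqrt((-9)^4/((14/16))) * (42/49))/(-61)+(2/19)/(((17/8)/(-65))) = -1040/323 - 972 * sqrt(14)/2989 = -4.44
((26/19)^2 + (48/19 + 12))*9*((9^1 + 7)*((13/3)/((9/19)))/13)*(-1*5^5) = -296000000/57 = -5192982.46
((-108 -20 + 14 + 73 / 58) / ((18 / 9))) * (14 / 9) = -45773 / 522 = -87.69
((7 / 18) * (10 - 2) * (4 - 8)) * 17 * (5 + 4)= -1904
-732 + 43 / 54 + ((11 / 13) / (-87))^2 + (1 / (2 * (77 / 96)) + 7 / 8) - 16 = -1762764790051 / 2363889528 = -745.71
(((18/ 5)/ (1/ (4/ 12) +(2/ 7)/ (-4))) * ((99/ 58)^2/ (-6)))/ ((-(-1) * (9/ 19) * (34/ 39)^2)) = -660891231/ 398600360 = -1.66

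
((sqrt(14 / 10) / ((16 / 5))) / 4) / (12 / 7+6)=7*sqrt(35) / 3456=0.01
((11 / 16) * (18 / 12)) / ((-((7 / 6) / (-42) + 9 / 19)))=-5643 / 2440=-2.31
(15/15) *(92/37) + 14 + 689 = 26103/37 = 705.49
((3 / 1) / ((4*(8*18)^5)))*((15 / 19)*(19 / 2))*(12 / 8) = 5 / 36691771392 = 0.00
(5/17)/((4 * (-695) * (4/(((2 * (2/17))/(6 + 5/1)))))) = -0.00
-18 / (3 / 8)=-48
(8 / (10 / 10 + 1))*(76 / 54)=152 / 27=5.63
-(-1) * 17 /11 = 17 /11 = 1.55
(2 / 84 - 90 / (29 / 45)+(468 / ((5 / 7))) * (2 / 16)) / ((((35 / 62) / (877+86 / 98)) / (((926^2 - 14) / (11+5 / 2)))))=-804017864368577536 / 140998725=-5702305920.63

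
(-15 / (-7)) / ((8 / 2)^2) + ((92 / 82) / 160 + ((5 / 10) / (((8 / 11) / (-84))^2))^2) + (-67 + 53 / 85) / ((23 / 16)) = 1597629711713293 / 35909440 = 44490521.48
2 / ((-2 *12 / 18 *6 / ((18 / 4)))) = -9 / 8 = -1.12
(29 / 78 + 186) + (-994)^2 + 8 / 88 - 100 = 847809073 / 858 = 988122.46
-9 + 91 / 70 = -77 / 10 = -7.70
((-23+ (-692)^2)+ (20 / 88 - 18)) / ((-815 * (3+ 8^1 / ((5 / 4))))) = -10534111 / 168542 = -62.50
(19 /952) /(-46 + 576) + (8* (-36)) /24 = -6054701 /504560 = -12.00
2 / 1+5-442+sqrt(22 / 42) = -435+sqrt(231) / 21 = -434.28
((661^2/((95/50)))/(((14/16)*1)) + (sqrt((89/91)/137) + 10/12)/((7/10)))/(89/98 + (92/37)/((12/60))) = 740*sqrt(1109563)/86152313 + 54318264770/2757261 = 19700.09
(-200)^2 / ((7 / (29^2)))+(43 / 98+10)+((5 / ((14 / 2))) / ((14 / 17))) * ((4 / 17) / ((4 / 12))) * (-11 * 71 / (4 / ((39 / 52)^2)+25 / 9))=41915109307 / 8722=4805676.37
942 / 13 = 72.46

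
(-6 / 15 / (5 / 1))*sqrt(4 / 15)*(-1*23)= 92*sqrt(15) / 375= 0.95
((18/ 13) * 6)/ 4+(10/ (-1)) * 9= -87.92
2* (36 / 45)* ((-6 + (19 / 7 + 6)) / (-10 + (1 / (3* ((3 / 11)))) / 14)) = -2736 / 6245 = -0.44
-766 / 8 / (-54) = 383 / 216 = 1.77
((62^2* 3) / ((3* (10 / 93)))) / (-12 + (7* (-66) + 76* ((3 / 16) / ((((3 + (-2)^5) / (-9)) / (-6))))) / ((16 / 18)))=-27646048 / 434305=-63.66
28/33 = 0.85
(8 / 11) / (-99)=-8 / 1089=-0.01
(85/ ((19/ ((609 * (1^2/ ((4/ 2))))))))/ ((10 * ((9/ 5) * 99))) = 17255/ 22572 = 0.76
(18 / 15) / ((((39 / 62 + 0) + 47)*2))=0.01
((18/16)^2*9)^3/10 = 387420489/2621440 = 147.79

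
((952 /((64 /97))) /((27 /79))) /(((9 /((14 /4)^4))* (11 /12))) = 2189464697 /28512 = 76790.99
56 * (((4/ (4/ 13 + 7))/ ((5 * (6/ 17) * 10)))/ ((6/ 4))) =24752/ 21375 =1.16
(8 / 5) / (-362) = -4 / 905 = -0.00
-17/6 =-2.83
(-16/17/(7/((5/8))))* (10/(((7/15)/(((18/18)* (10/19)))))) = -15000/15827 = -0.95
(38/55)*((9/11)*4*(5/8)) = 171/121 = 1.41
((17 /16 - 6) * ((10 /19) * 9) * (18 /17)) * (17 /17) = -31995 /1292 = -24.76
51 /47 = 1.09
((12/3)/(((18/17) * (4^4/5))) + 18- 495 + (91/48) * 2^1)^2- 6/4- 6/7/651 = 451262393700247/2015870976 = 223854.80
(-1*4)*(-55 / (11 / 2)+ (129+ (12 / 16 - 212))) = 369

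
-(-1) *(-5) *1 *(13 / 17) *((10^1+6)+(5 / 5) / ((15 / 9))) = -1079 / 17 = -63.47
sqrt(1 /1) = 1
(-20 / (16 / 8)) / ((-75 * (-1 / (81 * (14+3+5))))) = -1188 / 5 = -237.60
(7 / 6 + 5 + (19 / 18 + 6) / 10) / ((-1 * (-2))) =1237 / 360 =3.44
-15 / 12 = -1.25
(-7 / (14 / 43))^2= 1849 / 4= 462.25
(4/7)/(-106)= -2/371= -0.01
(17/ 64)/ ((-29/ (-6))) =51/ 928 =0.05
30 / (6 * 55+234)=0.05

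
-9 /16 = -0.56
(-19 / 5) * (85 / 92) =-3.51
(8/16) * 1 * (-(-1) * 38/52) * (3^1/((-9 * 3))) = -19/468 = -0.04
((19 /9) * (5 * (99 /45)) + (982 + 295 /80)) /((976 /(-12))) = -145283 /11712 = -12.40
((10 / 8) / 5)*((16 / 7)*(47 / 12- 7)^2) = 1369 / 252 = 5.43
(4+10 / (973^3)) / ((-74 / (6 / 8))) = -5527003917 / 136332762916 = -0.04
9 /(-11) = -9 /11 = -0.82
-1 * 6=-6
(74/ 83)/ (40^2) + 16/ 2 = 531237/ 66400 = 8.00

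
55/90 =11/18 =0.61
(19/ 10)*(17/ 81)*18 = 323/ 45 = 7.18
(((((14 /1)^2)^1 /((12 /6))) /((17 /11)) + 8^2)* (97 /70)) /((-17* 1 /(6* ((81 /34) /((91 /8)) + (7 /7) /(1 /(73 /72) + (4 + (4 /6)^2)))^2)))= -1487323472711711913 /154087074688193920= -9.65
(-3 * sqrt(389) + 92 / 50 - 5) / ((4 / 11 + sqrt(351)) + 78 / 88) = -144 * sqrt(15171) / 5591 - 3792 * sqrt(39) / 139775 + 316 / 27955 + 60 * sqrt(389) / 5591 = -3.12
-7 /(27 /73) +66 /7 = -1795 /189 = -9.50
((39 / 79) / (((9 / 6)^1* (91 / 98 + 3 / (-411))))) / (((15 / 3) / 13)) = 648284 / 697965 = 0.93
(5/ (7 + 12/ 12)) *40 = 25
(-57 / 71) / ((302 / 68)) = -1938 / 10721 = -0.18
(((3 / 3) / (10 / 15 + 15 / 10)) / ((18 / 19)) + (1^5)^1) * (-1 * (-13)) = 58 / 3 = 19.33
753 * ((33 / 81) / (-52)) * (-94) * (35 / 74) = 4541845 / 17316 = 262.29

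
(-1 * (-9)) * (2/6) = 3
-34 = -34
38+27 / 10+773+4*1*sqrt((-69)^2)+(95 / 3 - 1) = 33611 / 30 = 1120.37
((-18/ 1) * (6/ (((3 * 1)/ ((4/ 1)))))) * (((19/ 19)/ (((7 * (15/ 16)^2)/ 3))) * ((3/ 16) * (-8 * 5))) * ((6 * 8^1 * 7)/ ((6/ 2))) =294912/ 5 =58982.40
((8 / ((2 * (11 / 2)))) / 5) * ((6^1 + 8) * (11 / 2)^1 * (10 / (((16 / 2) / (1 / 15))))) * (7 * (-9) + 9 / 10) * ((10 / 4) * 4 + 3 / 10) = -149247 / 250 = -596.99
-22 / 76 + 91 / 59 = 2809 / 2242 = 1.25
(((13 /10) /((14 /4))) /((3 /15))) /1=13 /7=1.86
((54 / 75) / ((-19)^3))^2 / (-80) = -81 / 588073512500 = -0.00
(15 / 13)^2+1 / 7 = 1744 / 1183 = 1.47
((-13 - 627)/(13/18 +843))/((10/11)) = -12672/15187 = -0.83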